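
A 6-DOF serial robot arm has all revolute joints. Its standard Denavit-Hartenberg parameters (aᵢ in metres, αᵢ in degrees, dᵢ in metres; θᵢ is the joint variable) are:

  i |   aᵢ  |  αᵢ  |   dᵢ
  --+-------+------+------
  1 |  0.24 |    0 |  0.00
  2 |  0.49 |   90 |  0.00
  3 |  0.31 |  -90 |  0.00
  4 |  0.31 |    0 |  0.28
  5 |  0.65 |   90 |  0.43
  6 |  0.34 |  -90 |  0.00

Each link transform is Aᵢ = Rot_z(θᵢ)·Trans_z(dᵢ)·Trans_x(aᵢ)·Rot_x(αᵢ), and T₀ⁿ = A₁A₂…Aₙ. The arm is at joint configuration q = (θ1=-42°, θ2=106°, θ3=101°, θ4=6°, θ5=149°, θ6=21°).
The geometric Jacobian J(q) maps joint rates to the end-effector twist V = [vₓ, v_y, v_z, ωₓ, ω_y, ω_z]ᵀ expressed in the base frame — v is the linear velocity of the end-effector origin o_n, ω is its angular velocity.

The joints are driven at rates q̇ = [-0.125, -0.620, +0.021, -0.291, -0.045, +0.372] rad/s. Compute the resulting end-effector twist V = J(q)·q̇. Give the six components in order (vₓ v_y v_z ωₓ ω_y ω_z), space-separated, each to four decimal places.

o_n = [-0.3398, -0.2163, -0.4125]
J₁: ẑ×o_n = [0.2163, -0.3398, 0.0000], ω = ẑ
J2: z=[0.0000, 0.0000, 1.0000] o=[0.1784, -0.1606, 0.0000] → [0.0558, -0.5181, 0.0000, 0.0000, 0.0000, 1.0000]
J3: z=[0.8988, -0.4384, 0.0000] o=[0.3932, 0.2798, 0.0000] → [0.1808, 0.3707, -0.7672, 0.8988, -0.4384, 0.0000]
J4: z=[-0.4303, -0.8823, -0.1908] o=[0.3672, 0.2267, 0.3043] → [0.5479, -0.1735, -0.4331, -0.4303, -0.8823, -0.1908]
J5: z=[-0.4303, -0.8823, -0.1908] o=[0.1918, -0.0591, 0.5535] → [0.8222, -0.3142, -0.4013, -0.4303, -0.8823, -0.1908]
J6: z=[-0.8499, 0.3248, 0.4149] o=[-0.1908, -0.2170, -0.1068] → [-0.0995, -0.3216, 0.0478, -0.8499, 0.3248, 0.4149]
V = J·q̇ = [-0.2913, 0.3165, 0.1458, -0.1527, 0.4081, -0.5266]

-0.2913 0.3165 0.1458 -0.1527 0.4081 -0.5266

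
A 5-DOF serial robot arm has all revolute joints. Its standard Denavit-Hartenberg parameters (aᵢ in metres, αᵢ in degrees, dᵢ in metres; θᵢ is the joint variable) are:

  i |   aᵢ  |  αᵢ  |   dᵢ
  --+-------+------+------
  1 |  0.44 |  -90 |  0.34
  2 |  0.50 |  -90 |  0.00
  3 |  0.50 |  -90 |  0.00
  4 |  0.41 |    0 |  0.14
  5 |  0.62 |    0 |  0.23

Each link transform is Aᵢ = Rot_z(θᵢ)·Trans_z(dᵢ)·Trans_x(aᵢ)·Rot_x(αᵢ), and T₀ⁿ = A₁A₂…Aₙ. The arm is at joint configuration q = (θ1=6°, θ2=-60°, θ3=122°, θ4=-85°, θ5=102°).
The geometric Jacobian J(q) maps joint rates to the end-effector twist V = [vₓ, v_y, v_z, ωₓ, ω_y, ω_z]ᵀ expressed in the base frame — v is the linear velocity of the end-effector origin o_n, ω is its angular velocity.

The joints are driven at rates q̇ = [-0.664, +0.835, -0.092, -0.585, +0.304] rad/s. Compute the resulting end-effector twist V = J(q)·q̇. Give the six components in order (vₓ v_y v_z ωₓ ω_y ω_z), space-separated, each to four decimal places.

-0.6252 -0.2774 0.0608 -0.0325 0.6865 -0.4116

o_n = [0.5080, -0.7119, -0.1303]
J₁: ẑ×o_n = [0.7119, 0.5080, -0.0000], ω = ẑ
J2: z=[-0.1045, 0.9945, 0.0000] o=[0.4376, 0.0460, 0.3400] → [-0.4677, -0.0492, 0.0092, -0.1045, 0.9945, 0.0000]
J3: z=[0.8613, 0.0905, -0.5000] o=[0.6862, 0.0721, 0.7730] → [-0.4738, 0.8671, -0.6591, 0.8613, 0.0905, -0.5000]
J4: z=[-0.4771, 0.4827, -0.7344] o=[0.5988, -0.3634, 0.5436] → [-0.5812, -0.2548, 0.2101, -0.4771, 0.4827, -0.7344]
J5: z=[-0.4771, 0.4827, -0.7344] o=[0.8775, -0.2900, 0.2201] → [-0.4790, 0.1042, 0.3796, -0.4771, 0.4827, -0.7344]
V = J·q̇ = [-0.6252, -0.2774, 0.0608, -0.0325, 0.6865, -0.4116]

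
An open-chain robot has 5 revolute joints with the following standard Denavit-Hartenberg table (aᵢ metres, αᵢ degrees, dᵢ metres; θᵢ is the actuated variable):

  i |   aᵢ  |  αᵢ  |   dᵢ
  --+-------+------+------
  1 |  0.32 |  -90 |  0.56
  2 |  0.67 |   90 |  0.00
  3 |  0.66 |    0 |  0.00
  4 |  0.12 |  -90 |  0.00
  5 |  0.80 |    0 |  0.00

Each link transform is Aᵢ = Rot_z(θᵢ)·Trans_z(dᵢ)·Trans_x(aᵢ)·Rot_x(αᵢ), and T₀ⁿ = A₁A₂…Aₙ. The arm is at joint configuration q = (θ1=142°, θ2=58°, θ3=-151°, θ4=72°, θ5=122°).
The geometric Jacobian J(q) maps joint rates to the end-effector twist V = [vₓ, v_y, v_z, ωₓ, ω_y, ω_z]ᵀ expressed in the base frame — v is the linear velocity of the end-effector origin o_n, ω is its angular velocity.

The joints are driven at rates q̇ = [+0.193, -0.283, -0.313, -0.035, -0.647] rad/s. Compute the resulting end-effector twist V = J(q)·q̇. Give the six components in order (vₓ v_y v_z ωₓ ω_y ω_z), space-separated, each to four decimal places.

o_n = [0.2000, -0.1288, 0.1710]
J₁: ẑ×o_n = [0.1288, 0.2000, -0.0000], ω = ẑ
J2: z=[-0.6157, -0.7880, 0.0000] o=[-0.2522, 0.1970, 0.5600] → [0.3065, -0.2395, 0.5569, -0.6157, -0.7880, 0.0000]
J3: z=[-0.6683, 0.5221, 0.5299] o=[-0.5319, 0.4156, -0.0082] → [0.3821, 0.5076, -0.0183, -0.6683, 0.5221, 0.5299]
J4: z=[-0.6683, 0.5221, 0.5299] o=[-0.0939, 0.4794, 0.4813] → [0.1603, -0.0516, 0.2530, -0.6683, 0.5221, 0.5299]
J5: z=[-0.5274, 0.1699, -0.8325] o=[-0.0309, 0.5797, 0.4619] → [-0.6393, -0.3457, 0.3344, -0.5274, 0.1699, -0.8325]
V = J·q̇ = [0.2265, 0.1730, -0.3771, 0.7480, -0.0686, 0.5472]

0.2265 0.1730 -0.3771 0.7480 -0.0686 0.5472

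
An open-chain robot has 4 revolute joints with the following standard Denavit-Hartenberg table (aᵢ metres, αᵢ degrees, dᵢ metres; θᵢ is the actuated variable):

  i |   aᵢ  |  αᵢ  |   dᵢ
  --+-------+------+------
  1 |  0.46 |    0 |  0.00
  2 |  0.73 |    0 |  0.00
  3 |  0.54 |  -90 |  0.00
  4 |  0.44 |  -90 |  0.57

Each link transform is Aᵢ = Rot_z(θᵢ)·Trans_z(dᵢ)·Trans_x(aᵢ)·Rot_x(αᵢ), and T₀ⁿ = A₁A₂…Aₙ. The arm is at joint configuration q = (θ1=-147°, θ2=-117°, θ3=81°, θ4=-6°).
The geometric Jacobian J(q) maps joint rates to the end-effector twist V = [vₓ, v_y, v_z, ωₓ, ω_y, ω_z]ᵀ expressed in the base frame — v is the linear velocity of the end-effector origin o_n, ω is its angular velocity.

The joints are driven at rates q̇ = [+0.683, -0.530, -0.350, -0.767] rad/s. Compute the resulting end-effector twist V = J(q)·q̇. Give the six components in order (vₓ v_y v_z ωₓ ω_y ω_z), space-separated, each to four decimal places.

o_n = [-1.4682, -0.0426, 0.0460]
J₁: ẑ×o_n = [0.0426, -1.4682, 0.0000], ω = ẑ
J2: z=[0.0000, 0.0000, 1.0000] o=[-0.3858, -0.2505, 0.0000] → [-0.2079, -1.0824, 0.0000, 0.0000, 0.0000, 1.0000]
J3: z=[0.0000, 0.0000, 1.0000] o=[-0.4621, 0.4755, 0.0000] → [0.5181, -1.0061, 0.0000, 0.0000, 0.0000, 1.0000]
J4: z=[-0.0523, -0.9986, 0.0000] o=[-1.0014, 0.5037, 0.0000] → [-0.0459, 0.0024, -0.4376, -0.0523, -0.9986, 0.0000]
V = J·q̇ = [-0.0068, -0.0788, 0.3356, 0.0401, 0.7659, -0.1970]

-0.0068 -0.0788 0.3356 0.0401 0.7659 -0.1970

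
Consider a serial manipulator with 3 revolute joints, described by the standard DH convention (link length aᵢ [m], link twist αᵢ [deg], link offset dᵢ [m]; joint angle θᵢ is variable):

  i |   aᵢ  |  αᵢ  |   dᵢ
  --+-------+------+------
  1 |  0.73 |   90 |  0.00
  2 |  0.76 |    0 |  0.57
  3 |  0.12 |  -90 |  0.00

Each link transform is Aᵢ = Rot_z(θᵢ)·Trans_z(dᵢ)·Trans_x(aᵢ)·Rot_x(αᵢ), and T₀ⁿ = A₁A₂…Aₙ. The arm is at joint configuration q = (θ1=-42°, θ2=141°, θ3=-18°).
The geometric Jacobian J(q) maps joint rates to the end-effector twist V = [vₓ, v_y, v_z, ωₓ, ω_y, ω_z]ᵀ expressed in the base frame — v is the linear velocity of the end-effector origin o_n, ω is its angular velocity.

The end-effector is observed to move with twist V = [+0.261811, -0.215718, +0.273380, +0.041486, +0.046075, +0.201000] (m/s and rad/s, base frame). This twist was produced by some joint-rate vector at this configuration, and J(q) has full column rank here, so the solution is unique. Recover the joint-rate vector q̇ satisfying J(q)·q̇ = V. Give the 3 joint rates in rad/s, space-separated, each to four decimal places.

o_n = [-0.3264, -0.4731, 0.5789]
J₁: ẑ×o_n = [0.4731, -0.3264, 0.0000], ω = ẑ
J2: z=[-0.6691, -0.7431, 0.0000] o=[0.5425, -0.4885, 0.0000] → [-0.4302, 0.3874, -0.6560, -0.6691, -0.7431, 0.0000]
J3: z=[-0.6691, -0.7431, 0.0000] o=[-0.2778, -0.5168, 0.4783] → [-0.0748, 0.0673, -0.0654, -0.6691, -0.7431, 0.0000]
q̇ = J⁺·V = [0.2010, -0.4560, 0.3940]

0.2010 -0.4560 0.3940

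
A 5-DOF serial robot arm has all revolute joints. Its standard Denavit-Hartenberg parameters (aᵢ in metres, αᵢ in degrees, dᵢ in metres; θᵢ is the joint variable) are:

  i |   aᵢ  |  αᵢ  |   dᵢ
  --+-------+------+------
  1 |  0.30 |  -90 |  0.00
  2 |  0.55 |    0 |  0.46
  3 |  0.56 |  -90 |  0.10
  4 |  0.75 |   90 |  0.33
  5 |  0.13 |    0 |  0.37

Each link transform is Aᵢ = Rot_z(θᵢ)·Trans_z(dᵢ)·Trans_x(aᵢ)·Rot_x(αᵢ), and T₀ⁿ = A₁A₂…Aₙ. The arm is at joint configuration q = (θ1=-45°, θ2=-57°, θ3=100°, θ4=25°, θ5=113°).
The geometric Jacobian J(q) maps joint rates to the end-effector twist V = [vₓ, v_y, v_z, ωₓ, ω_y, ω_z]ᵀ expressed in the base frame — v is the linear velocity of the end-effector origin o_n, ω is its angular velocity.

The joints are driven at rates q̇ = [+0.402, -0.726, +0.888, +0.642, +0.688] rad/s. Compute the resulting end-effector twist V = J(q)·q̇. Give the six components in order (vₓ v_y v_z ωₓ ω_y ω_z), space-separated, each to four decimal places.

-0.5291 0.5888 0.1662 0.3962 0.7147 -0.2658

o_n = [1.3294, -0.4811, -0.7883]
J₁: ẑ×o_n = [0.4811, 1.3294, -0.0000], ω = ẑ
J2: z=[0.7071, 0.7071, 0.0000] o=[0.2121, -0.2121, 0.0000] → [-0.5574, 0.5574, -0.9803, 0.7071, 0.7071, 0.0000]
J3: z=[0.7071, 0.7071, 0.0000] o=[0.7492, -0.0987, 0.4613] → [-0.8836, 0.8836, -0.6807, 0.7071, 0.7071, 0.0000]
J4: z=[-0.4822, 0.4822, -0.7314] o=[1.1095, -0.3176, 0.0793] → [-0.5381, -0.5793, -0.0272, -0.4822, 0.4822, -0.7314]
J5: z=[0.8594, 0.4223, -0.2882] o=[1.0778, -0.7341, -0.6256] → [0.0042, 0.0674, 0.1111, 0.8594, 0.4223, -0.2882]
V = J·q̇ = [-0.5291, 0.5888, 0.1662, 0.3962, 0.7147, -0.2658]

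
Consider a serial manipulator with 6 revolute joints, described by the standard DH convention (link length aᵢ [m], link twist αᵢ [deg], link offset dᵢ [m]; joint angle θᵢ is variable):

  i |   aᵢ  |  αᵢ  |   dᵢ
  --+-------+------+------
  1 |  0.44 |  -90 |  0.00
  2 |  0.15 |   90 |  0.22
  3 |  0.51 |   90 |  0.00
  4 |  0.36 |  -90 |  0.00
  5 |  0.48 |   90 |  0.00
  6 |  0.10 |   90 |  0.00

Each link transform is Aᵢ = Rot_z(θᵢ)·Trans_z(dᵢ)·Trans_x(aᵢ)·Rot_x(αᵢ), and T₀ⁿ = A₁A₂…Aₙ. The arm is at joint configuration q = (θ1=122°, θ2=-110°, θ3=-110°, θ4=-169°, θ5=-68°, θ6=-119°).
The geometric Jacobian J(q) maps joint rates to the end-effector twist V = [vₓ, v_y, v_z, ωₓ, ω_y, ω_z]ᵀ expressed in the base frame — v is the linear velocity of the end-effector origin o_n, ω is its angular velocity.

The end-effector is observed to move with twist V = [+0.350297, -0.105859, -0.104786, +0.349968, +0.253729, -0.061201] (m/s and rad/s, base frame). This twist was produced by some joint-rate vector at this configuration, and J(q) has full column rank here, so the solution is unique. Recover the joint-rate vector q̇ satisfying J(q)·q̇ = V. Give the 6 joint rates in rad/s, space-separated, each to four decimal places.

-0.7130 0.2680 0.1260 -0.9550 0.4560 0.4000

o_n = [-0.5973, 0.2493, -0.2016]
J₁: ẑ×o_n = [-0.2493, -0.5973, 0.0000], ω = ẑ
J2: z=[-0.8480, -0.5299, 0.0000] o=[-0.2332, 0.3731, 0.0000] → [0.1069, -0.1710, -0.0879, -0.8480, -0.5299, 0.0000]
J3: z=[0.4980, -0.7969, -0.3420] o=[-0.3925, 0.2131, 0.1410] → [0.2854, 0.2406, -0.1451, 0.4980, -0.7969, -0.3420]
J4: z=[-0.4604, 0.0913, -0.8830] o=[-0.0177, 0.5176, -0.0230] → [-0.2532, 0.4295, 0.1764, -0.4604, 0.0913, -0.8830]
J5: z=[-0.3486, 0.8962, 0.2744] o=[-0.3117, 0.3613, 0.1141] → [-0.2522, -0.1885, 0.2951, -0.3486, 0.8962, 0.2744]
J6: z=[0.5845, 0.4367, -0.6838] o=[-0.6633, 0.3239, -0.2104] → [-0.0472, -0.0503, -0.0724, 0.5845, 0.4367, -0.6838]
q̇ = J⁺·V = [-0.7130, 0.2680, 0.1260, -0.9550, 0.4560, 0.4000]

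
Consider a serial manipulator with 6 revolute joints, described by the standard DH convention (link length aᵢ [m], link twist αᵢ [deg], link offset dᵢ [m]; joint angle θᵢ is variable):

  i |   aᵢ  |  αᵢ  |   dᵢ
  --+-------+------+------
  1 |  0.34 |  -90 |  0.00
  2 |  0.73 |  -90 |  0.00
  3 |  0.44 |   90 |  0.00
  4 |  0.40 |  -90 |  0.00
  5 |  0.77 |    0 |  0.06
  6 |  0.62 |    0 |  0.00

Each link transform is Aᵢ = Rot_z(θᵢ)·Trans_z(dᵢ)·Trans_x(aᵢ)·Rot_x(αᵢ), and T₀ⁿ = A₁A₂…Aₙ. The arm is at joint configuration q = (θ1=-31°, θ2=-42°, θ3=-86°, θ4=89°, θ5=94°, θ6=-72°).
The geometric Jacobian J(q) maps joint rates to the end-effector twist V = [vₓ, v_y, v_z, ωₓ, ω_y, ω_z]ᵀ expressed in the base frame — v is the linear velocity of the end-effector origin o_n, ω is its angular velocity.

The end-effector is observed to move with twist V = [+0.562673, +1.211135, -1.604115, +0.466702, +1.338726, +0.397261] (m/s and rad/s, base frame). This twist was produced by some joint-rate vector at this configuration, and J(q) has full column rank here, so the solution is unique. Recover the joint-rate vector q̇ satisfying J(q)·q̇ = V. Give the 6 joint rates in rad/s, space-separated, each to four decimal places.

o_n = [2.1061, -0.8859, 0.4895]
J₁: ẑ×o_n = [0.8859, 2.1061, -0.0000], ω = ẑ
J2: z=[0.5150, 0.8572, 0.0000] o=[0.2914, -0.1751, 0.0000] → [0.4196, -0.2521, -1.9216, 0.5150, 0.8572, 0.0000]
J3: z=[0.5736, -0.3446, -0.7431] o=[0.7564, -0.4545, 0.4885] → [-0.3210, -1.0036, 0.2177, 0.5736, -0.3446, -0.7431]
J4: z=[-0.5995, 0.4416, -0.6675] o=[1.0021, -0.0900, 0.5090] → [-0.5399, -0.7487, -0.0104, -0.5995, 0.4416, -0.6675]
J5: z=[-0.5481, -0.8343, -0.0596] o=[1.2353, -0.2221, 0.2121] → [-0.2710, 0.1001, 1.0904, -0.5481, -0.8343, -0.0596]
J6: z=[-0.5481, -0.8343, -0.0596] o=[1.6316, -0.5936, 0.7611] → [0.2092, -0.1772, 0.5561, -0.5481, -0.8343, -0.0596]
q̇ = J⁺·V = [0.9140, 0.6210, 0.2030, 0.6130, -0.0840, -0.6420]

0.9140 0.6210 0.2030 0.6130 -0.0840 -0.6420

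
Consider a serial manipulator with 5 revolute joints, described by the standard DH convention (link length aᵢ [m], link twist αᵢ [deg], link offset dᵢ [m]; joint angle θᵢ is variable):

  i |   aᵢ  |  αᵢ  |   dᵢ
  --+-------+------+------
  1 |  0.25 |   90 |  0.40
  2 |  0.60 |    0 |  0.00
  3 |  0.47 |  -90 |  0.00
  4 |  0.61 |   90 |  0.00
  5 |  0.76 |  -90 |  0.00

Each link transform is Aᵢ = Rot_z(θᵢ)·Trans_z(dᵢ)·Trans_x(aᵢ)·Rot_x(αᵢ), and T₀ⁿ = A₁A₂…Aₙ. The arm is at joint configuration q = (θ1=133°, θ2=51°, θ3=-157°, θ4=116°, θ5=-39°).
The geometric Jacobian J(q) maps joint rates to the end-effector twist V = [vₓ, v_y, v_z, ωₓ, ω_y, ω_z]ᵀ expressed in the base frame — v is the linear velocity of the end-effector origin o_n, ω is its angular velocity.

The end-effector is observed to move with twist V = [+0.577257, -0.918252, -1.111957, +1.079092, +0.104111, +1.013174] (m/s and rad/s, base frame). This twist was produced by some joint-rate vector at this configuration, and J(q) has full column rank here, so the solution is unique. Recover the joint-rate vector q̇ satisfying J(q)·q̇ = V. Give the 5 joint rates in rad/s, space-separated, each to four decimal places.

o_n = [-0.9143, -0.6019, 1.0523]
J₁: ẑ×o_n = [0.6019, -0.9143, 0.0000], ω = ẑ
J2: z=[0.7314, 0.6820, 0.0000] o=[-0.1705, 0.1828, 0.4000] → [0.4448, -0.4770, -0.0666, 0.7314, 0.6820, 0.0000]
J3: z=[0.7314, 0.6820, 0.0000] o=[-0.4280, 0.4590, 0.8663] → [0.1268, -0.1360, -0.4442, 0.7314, 0.6820, 0.0000]
J4: z=[-0.6556, 0.7030, -0.2756] o=[-0.3397, 0.3642, 0.4145] → [0.1821, 0.5765, 1.0373, -0.6556, 0.7030, -0.2756]
J5: z=[-0.1516, -0.4802, -0.8640] o=[-0.7909, 0.0442, 0.6715] → [-0.7410, 0.1643, 0.0387, -0.1516, -0.4802, -0.8640]
q̇ = J⁺·V = [0.2050, 0.1480, 0.4220, -0.8570, -0.6620]

0.2050 0.1480 0.4220 -0.8570 -0.6620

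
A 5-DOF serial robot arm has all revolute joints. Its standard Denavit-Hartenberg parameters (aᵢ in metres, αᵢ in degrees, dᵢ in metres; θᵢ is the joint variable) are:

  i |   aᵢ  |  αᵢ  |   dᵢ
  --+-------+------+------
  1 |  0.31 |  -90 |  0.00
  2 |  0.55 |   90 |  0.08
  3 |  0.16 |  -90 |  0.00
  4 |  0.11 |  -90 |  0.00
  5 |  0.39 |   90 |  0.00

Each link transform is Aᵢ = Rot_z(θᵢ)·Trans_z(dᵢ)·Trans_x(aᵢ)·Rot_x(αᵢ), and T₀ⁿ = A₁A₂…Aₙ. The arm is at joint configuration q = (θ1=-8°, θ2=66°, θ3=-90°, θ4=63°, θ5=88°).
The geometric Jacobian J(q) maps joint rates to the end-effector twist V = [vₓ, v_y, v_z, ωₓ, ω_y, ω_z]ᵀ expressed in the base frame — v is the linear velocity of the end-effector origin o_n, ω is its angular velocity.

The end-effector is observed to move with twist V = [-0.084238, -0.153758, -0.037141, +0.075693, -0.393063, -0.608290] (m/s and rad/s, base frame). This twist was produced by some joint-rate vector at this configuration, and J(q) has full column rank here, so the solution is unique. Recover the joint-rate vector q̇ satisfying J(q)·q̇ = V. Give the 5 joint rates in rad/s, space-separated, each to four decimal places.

-0.5270 -0.2700 0.0300 0.1270 -0.1220

o_n = [0.2529, -0.1730, -0.1912]
J₁: ẑ×o_n = [0.1730, 0.2529, -0.0000], ω = ẑ
J2: z=[0.1392, 0.9903, 0.0000] o=[0.3070, -0.0431, 0.0000] → [-0.1893, 0.0266, 0.0354, 0.1392, 0.9903, 0.0000]
J3: z=[0.9047, -0.1271, 0.4067] o=[0.5396, 0.0049, -0.5025] → [0.0328, -0.3982, -0.1974, 0.9047, -0.1271, 0.4067]
J4: z=[0.4028, -0.0566, -0.9135] o=[0.5174, -0.1535, -0.5025] → [-0.0354, 0.1162, -0.0228, 0.4028, -0.0566, -0.9135]
J5: z=[-0.2867, 0.9401, -0.1847] o=[0.4218, -0.1905, -0.5423] → [0.3333, 0.1318, 0.1537, -0.2867, 0.9401, -0.1847]
q̇ = J⁺·V = [-0.5270, -0.2700, 0.0300, 0.1270, -0.1220]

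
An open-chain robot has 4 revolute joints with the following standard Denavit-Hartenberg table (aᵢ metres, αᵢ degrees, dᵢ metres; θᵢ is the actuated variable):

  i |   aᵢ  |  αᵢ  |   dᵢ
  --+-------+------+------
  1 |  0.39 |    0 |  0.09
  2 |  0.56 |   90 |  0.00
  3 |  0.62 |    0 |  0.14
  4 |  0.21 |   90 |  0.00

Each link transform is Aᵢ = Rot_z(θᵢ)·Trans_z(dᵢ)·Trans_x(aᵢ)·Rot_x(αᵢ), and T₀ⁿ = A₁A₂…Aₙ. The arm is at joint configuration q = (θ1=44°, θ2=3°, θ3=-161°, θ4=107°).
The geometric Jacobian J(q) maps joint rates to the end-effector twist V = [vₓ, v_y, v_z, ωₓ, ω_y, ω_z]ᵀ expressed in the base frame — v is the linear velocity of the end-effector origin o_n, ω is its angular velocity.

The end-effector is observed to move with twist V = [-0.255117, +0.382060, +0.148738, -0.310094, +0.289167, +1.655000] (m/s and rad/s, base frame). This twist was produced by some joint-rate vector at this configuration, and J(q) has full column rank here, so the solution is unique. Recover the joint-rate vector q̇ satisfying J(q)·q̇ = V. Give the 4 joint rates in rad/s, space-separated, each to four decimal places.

o_n = [0.4492, 0.2465, -0.2817]
J₁: ẑ×o_n = [-0.2465, 0.4492, 0.0000], ω = ẑ
J2: z=[0.0000, 0.0000, 1.0000] o=[0.2805, 0.2709, 0.0900] → [0.0244, 0.1687, -0.0000, 0.0000, 0.0000, 1.0000]
J3: z=[0.7314, -0.6820, 0.0000] o=[0.6625, 0.6805, 0.0900] → [0.2535, 0.2719, -0.4628, 0.7314, -0.6820, 0.0000]
J4: z=[0.7314, -0.6820, 0.0000] o=[0.3650, 0.1563, -0.1119] → [0.1159, 0.1243, 0.1234, 0.7314, -0.6820, 0.0000]
q̇ = J⁺·V = [0.7350, 0.9200, -0.3430, -0.0810]

0.7350 0.9200 -0.3430 -0.0810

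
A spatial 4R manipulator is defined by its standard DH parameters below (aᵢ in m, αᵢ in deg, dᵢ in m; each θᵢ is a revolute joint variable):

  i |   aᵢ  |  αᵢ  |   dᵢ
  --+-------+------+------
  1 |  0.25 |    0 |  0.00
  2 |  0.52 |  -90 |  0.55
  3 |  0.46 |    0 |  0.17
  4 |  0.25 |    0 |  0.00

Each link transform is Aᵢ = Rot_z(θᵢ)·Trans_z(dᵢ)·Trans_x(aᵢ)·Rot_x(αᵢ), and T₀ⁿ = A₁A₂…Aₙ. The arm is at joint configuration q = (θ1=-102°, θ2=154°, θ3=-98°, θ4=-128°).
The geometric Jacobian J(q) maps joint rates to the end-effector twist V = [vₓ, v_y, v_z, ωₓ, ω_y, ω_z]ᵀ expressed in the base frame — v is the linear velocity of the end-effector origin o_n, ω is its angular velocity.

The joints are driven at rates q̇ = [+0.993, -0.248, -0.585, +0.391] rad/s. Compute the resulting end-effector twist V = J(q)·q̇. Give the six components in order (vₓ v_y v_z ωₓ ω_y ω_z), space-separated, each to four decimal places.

-0.1435 -0.2044 -0.0711 0.1529 -0.1194 0.7450

o_n = [-0.0121, 0.0826, 0.8257]
J₁: ẑ×o_n = [-0.0826, -0.0121, 0.0000], ω = ẑ
J2: z=[0.0000, 0.0000, 1.0000] o=[-0.0520, -0.2445, 0.0000] → [-0.3271, 0.0398, 0.0000, 0.0000, 0.0000, 1.0000]
J3: z=[-0.7880, 0.6157, 0.0000] o=[0.2682, 0.1652, 0.5500] → [0.1697, 0.2172, 0.2377, -0.7880, 0.6157, 0.0000]
J4: z=[-0.7880, 0.6157, 0.0000] o=[0.0948, 0.2194, 1.0055] → [-0.1107, -0.1417, 0.1737, -0.7880, 0.6157, 0.0000]
V = J·q̇ = [-0.1435, -0.2044, -0.0711, 0.1529, -0.1194, 0.7450]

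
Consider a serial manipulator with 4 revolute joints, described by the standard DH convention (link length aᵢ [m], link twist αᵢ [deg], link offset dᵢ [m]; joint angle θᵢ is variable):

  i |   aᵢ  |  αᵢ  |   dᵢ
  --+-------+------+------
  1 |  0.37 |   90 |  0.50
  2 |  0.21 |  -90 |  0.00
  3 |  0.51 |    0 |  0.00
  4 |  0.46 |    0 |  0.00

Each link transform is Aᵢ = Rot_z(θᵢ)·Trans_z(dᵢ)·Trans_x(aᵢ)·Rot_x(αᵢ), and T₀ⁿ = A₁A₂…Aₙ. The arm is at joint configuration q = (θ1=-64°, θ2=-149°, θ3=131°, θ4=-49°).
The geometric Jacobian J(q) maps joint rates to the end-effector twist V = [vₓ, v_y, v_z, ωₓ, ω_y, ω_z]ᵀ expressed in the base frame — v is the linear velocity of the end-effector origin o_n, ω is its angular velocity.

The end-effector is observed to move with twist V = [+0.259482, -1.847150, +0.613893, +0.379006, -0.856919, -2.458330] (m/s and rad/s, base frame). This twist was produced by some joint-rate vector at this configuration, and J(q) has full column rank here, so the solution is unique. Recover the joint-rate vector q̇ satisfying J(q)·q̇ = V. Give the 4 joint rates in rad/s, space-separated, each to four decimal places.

o_n = [0.9403, -0.0108, 0.5312]
J₁: ẑ×o_n = [0.0108, 0.9403, -0.0000], ω = ẑ
J2: z=[-0.8988, -0.4384, 0.0000] o=[0.1622, -0.3326, 0.5000] → [-0.0137, 0.0280, 0.0519, -0.8988, -0.4384, 0.0000]
J3: z=[0.2258, -0.4629, -0.8572] o=[0.0833, -0.1708, 0.3918] → [0.0726, -0.7661, 0.4329, 0.2258, -0.4629, -0.8572]
J4: z=[0.2258, -0.4629, -0.8572] o=[0.5550, -0.2598, 0.5642] → [0.2287, -0.3229, 0.2346, 0.2258, -0.4629, -0.8572]
q̇ = J⁺·V = [-0.9000, 0.0350, 0.9360, 0.8820]

-0.9000 0.0350 0.9360 0.8820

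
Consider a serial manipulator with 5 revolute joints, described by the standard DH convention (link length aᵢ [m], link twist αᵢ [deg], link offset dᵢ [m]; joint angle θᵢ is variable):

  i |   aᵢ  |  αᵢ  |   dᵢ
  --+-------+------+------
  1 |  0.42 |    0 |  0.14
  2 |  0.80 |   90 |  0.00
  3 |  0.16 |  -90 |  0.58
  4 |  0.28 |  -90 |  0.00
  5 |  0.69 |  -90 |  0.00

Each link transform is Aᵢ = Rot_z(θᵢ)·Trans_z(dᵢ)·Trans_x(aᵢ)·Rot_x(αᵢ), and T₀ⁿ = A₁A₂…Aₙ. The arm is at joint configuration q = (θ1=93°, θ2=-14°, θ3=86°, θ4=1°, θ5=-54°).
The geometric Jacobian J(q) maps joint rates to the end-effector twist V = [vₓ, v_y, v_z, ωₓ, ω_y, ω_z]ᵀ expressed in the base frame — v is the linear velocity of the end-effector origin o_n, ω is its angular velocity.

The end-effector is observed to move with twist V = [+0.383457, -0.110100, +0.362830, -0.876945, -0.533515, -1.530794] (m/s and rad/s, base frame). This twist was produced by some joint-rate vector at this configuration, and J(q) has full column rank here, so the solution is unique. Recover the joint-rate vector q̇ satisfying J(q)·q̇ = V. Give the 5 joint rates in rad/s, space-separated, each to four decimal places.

-0.9620 -0.6210 -0.9810 0.6930 -0.2220

o_n = [0.5933, 0.6076, 1.0223]
J₁: ẑ×o_n = [-0.6076, 0.5933, 0.0000], ω = ẑ
J2: z=[0.0000, 0.0000, 1.0000] o=[-0.0220, 0.4194, 0.1400] → [-0.1882, 0.6152, 0.0000, 0.0000, 0.0000, 1.0000]
J3: z=[0.9816, -0.1908, 0.0000] o=[0.1307, 1.2047, 0.1400] → [-0.1684, -0.8661, -0.4979, 0.9816, -0.1908, 0.0000]
J4: z=[-0.1903, -0.9792, 0.0698] o=[0.7021, 1.1050, 0.2996] → [-0.6730, 0.1300, -0.0119, -0.1903, -0.9792, 0.0698]
J5: z=[-0.9817, 0.1896, -0.0174] o=[0.7011, 1.1251, 0.5789] → [0.0751, 0.4372, 0.5285, -0.9817, 0.1896, -0.0174]
q̇ = J⁺·V = [-0.9620, -0.6210, -0.9810, 0.6930, -0.2220]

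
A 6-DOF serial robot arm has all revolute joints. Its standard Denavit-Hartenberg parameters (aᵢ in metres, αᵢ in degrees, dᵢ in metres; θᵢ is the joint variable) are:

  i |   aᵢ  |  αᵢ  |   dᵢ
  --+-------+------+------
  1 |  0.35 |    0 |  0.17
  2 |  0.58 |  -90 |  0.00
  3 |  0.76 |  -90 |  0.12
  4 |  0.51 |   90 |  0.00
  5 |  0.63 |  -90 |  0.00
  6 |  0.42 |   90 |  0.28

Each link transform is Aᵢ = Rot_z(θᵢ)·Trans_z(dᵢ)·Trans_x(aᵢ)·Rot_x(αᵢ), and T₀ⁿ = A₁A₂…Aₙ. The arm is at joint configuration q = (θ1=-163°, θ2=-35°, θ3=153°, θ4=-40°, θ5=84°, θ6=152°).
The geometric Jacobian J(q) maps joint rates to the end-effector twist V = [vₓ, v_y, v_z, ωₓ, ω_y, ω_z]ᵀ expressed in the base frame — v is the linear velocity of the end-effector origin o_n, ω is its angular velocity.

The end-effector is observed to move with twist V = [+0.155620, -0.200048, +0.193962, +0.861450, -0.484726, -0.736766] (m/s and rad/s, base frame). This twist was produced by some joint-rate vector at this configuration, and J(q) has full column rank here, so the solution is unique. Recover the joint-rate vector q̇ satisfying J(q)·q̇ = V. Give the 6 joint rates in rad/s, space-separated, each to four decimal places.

o_n = [0.1151, -0.3906, -0.0668]
J₁: ẑ×o_n = [0.3906, 0.1151, -0.0000], ω = ẑ
J2: z=[0.0000, 0.0000, 1.0000] o=[-0.3347, -0.1023, 0.1700] → [0.2883, 0.4498, -0.0000, 0.0000, 0.0000, 1.0000]
J3: z=[-0.3090, -0.9511, 0.0000] o=[-0.8863, 0.0769, 0.1700] → [0.2252, -0.0732, 1.0969, -0.3090, -0.9511, 0.0000]
J4: z=[0.4318, -0.1403, 0.8910] o=[-0.2794, -0.2465, -0.1750] → [0.1133, 0.3048, -0.0069, 0.4318, -0.1403, 0.8910]
J5: z=[-0.7814, -0.5516, 0.2918] o=[-0.0496, -0.6658, -0.3524] → [-0.2378, 0.2713, -0.1242, -0.7814, -0.5516, 0.2918]
J6: z=[-0.4029, 0.8031, 0.4390] o=[0.2506, -0.8079, 0.1830] → [-0.3837, -0.1601, -0.0593, -0.4029, 0.8031, 0.4390]
q̇ = J⁺·V = [-0.1080, -0.8700, 0.1000, 0.7220, -0.4120, -0.6420]

-0.1080 -0.8700 0.1000 0.7220 -0.4120 -0.6420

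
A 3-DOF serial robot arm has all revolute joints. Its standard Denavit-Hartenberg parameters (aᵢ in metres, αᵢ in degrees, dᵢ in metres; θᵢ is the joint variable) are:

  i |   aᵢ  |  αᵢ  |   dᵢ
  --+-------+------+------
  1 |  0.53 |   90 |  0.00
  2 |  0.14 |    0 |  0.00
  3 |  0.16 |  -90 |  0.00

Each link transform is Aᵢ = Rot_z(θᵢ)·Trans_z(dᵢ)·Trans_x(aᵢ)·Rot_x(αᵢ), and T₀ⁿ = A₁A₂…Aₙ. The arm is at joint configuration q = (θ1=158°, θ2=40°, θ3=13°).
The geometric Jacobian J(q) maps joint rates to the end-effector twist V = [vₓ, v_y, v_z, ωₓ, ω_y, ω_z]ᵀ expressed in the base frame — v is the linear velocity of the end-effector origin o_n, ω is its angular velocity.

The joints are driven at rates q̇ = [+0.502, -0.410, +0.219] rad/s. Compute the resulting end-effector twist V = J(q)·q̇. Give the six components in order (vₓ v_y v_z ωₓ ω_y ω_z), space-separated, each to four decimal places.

o_n = [-0.6801, 0.2748, 0.2178]
J₁: ẑ×o_n = [-0.2748, -0.6801, 0.0000], ω = ẑ
J2: z=[0.3746, 0.9272, 0.0000] o=[-0.4914, 0.1985, 0.0000] → [0.2019, -0.0816, 0.2035, 0.3746, 0.9272, 0.0000]
J3: z=[0.3746, 0.9272, 0.0000] o=[-0.5908, 0.2387, 0.0900] → [0.1185, -0.0479, 0.0963, 0.3746, 0.9272, 0.0000]
V = J·q̇ = [-0.1948, -0.3185, -0.0624, -0.0715, -0.1771, 0.5020]

-0.1948 -0.3185 -0.0624 -0.0715 -0.1771 0.5020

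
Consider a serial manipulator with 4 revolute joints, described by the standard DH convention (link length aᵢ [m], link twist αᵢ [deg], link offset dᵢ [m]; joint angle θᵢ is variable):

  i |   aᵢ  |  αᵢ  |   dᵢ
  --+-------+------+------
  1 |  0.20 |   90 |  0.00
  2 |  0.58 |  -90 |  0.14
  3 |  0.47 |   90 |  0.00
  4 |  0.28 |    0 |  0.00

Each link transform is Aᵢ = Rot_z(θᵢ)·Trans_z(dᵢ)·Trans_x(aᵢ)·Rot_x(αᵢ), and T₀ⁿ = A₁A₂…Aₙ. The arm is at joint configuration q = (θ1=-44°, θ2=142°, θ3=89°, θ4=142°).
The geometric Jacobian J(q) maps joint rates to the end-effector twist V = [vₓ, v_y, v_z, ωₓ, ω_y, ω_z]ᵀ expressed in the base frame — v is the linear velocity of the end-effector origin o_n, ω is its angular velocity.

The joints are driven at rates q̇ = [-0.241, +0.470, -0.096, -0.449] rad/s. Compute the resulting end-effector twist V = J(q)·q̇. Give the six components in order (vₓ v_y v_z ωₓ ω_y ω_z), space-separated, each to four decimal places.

-0.0001 0.2299 -0.3288 -0.0241 -0.6193 -0.4417

o_n = [-0.1878, 0.3333, 0.2239]
J₁: ẑ×o_n = [-0.3333, -0.1878, 0.0000], ω = ẑ
J2: z=[-0.6947, -0.7193, 0.0000] o=[0.1439, -0.1389, 0.0000] → [-0.1611, 0.1555, -0.5666, -0.6947, -0.7193, 0.0000]
J3: z=[-0.4429, 0.4277, -0.7880] o=[-0.2822, 0.0779, 0.3571] → [0.1443, -0.1333, -0.1535, -0.4429, 0.4277, -0.7880]
J4: z=[-0.5789, 0.5348, 0.6156] o=[0.0396, 0.4204, 0.3621] → [-0.0203, -0.2200, 0.1720, -0.5789, 0.5348, 0.6156]
V = J·q̇ = [-0.0001, 0.2299, -0.3288, -0.0241, -0.6193, -0.4417]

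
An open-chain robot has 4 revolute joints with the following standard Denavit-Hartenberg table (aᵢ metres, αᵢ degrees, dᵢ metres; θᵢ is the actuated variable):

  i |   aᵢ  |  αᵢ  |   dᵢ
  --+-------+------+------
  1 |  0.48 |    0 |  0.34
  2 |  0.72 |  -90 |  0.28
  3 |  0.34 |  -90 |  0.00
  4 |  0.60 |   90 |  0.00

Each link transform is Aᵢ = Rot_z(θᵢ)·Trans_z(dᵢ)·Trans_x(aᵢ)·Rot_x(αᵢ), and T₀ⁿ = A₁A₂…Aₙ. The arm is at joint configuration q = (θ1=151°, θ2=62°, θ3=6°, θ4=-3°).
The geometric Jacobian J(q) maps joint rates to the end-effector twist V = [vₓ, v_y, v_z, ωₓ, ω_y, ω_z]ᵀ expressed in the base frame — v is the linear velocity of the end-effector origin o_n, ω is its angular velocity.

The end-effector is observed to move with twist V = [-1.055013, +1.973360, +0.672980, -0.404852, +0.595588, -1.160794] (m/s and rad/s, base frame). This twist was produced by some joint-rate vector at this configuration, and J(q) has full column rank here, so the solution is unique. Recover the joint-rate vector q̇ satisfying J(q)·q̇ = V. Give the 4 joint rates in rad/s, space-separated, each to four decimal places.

-0.7010 -0.6040 -0.7200 -0.1450

o_n = [-1.7899, -0.6945, 0.5218]
J₁: ẑ×o_n = [0.6945, -1.7899, 0.0000], ω = ẑ
J2: z=[0.0000, 0.0000, 1.0000] o=[-0.4198, 0.2327, 0.3400] → [0.9272, -1.3701, 0.0000, 0.0000, 0.0000, 1.0000]
J3: z=[0.5446, -0.8387, 0.0000] o=[-1.0237, -0.1594, 0.6200] → [0.0823, 0.0535, -0.9340, 0.5446, -0.8387, 0.0000]
J4: z=[0.0877, 0.0569, -0.9945] o=[-1.3072, -0.3436, 0.5845] → [-0.3525, 0.4855, -0.0033, 0.0877, 0.0569, -0.9945]
q̇ = J⁺·V = [-0.7010, -0.6040, -0.7200, -0.1450]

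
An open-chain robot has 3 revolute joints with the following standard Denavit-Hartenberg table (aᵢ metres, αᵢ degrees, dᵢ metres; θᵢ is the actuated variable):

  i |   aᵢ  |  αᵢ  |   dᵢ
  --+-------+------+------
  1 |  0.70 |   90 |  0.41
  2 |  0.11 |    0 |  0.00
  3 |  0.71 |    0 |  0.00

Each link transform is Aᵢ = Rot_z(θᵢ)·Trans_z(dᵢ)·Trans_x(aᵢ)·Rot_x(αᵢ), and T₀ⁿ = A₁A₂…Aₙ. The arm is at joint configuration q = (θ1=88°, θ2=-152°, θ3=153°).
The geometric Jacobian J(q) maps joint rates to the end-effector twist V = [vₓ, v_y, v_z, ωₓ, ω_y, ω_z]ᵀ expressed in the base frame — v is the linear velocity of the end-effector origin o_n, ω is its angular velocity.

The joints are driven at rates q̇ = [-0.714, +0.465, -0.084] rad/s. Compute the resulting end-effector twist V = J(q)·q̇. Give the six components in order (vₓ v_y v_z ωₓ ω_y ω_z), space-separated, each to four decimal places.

0.9374 -0.0134 0.2253 0.3808 -0.0133 -0.7140

o_n = [0.0458, 1.3120, 0.3707]
J₁: ẑ×o_n = [-1.3120, 0.0458, 0.0000], ω = ẑ
J2: z=[0.9994, -0.0349, 0.0000] o=[0.0244, 0.6996, 0.4100] → [0.0014, 0.0392, 0.6128, 0.9994, -0.0349, 0.0000]
J3: z=[0.9994, -0.0349, 0.0000] o=[0.0210, 0.6025, 0.3584] → [-0.0004, -0.0124, 0.7099, 0.9994, -0.0349, 0.0000]
V = J·q̇ = [0.9374, -0.0134, 0.2253, 0.3808, -0.0133, -0.7140]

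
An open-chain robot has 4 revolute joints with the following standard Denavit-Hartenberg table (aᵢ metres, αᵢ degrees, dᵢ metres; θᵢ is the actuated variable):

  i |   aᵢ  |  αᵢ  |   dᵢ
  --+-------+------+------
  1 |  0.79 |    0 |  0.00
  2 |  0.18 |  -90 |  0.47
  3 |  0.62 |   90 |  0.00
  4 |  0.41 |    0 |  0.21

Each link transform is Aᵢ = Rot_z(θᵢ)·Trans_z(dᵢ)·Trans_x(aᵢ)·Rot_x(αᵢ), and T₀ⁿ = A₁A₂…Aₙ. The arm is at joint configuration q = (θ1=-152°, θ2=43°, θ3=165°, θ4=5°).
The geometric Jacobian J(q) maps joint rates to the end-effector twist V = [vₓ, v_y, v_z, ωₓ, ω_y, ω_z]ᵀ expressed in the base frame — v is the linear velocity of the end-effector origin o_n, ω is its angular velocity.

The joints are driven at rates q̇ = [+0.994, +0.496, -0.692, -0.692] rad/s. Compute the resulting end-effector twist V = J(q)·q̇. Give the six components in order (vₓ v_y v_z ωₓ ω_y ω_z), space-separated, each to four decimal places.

o_n = [-0.4166, 0.3352, 0.0010]
J₁: ẑ×o_n = [-0.3352, -0.4166, 0.0000], ω = ẑ
J2: z=[0.0000, 0.0000, 1.0000] o=[-0.6975, -0.3709, 0.0000] → [-0.7061, 0.2809, 0.0000, 0.0000, 0.0000, 1.0000]
J3: z=[0.9455, -0.3256, 0.0000] o=[-0.7561, -0.5411, 0.4700] → [0.1527, 0.4435, 0.9390, 0.9455, -0.3256, 0.0000]
J4: z=[-0.0843, -0.2447, -0.9659] o=[-0.5612, 0.0252, 0.3095] → [0.3750, -0.1656, 0.0092, -0.0843, -0.2447, -0.9659]
V = J·q̇ = [-1.0485, -0.4671, -0.6562, -0.5960, 0.3946, 2.1584]

-1.0485 -0.4671 -0.6562 -0.5960 0.3946 2.1584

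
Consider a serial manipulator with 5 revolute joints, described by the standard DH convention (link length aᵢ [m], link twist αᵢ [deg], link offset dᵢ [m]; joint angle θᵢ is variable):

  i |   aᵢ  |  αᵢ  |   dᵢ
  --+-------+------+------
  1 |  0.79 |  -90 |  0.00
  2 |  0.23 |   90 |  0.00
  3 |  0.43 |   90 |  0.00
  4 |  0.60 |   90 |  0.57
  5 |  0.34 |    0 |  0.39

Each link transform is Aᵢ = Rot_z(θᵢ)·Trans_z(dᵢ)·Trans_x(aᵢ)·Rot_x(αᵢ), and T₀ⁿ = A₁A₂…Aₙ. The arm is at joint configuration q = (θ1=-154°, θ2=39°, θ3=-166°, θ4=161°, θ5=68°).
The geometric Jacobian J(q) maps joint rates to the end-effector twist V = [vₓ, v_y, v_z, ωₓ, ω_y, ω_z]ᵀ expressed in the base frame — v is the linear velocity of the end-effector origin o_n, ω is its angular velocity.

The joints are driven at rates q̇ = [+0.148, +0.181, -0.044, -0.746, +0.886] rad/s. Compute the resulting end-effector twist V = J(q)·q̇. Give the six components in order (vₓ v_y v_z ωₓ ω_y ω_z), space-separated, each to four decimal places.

0.4051 0.0531 0.5950 -0.6481 0.3655 0.8274

o_n = [-0.7619, -1.3624, 0.3808]
J₁: ẑ×o_n = [1.3624, -0.7619, 0.0000], ω = ẑ
J2: z=[0.4384, -0.8988, 0.0000] o=[-0.7100, -0.3463, 0.0000] → [-0.3423, -0.1669, -0.4920, 0.4384, -0.8988, 0.0000]
J3: z=[-0.5656, -0.2759, 0.7771] o=[-0.8707, -0.4247, -0.1447] → [0.5838, 0.3818, 0.5605, -0.5656, -0.2759, 0.7771]
J4: z=[0.5943, -0.7897, 0.1522] o=[-0.6249, -0.1890, 0.1178] → [-0.0290, -0.1771, -0.8056, 0.5943, -0.7897, 0.1522]
J5: z=[-0.3487, -0.0824, 0.9336] o=[-0.7209, -1.0039, 0.0100] → [0.3042, 0.0911, 0.1216, -0.3487, -0.0824, 0.9336]
V = J·q̇ = [0.4051, 0.0531, 0.5950, -0.6481, 0.3655, 0.8274]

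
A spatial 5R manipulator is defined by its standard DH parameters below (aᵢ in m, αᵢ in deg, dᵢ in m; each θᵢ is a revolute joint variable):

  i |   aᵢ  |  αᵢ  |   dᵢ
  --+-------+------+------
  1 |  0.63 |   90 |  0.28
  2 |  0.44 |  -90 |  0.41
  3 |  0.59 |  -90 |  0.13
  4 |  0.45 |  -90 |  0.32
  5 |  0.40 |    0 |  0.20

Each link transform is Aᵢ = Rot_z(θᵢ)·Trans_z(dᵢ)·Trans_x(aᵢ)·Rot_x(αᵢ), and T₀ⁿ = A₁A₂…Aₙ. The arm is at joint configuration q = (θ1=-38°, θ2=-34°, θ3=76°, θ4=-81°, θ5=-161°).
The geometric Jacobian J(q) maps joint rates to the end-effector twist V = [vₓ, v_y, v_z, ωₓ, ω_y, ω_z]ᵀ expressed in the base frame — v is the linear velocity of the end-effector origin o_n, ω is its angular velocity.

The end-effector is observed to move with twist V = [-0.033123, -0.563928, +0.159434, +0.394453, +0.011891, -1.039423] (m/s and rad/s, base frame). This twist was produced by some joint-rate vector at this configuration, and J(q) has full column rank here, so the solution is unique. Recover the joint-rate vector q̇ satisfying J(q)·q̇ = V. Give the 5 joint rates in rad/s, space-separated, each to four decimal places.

o_n = [0.9913, -0.1730, 0.3108]
J₁: ẑ×o_n = [0.1730, 0.9913, -0.0000], ω = ẑ
J2: z=[-0.6157, -0.7880, 0.0000] o=[0.4964, -0.3879, 0.2800] → [-0.0243, 0.0190, 0.2577, -0.6157, -0.7880, 0.0000]
J3: z=[0.4407, -0.3443, 0.8290] o=[0.5315, -0.9355, 0.0340] → [-0.7275, 0.2592, 0.4943, 0.4407, -0.3443, 0.8290]
J4: z=[-0.4849, 0.6859, 0.5426] o=[1.0345, -0.6020, 0.0619] → [-0.0621, 0.0973, -0.1784, -0.4849, 0.6859, 0.5426]
J5: z=[0.6772, 0.6871, -0.2633] o=[1.1283, -0.4904, 0.5945] → [-0.1113, 0.2282, 0.3091, 0.6772, 0.6871, -0.2633]
q̇ = J⁺·V = [-0.5960, 0.0650, -0.1300, -0.4080, 0.4340]

-0.5960 0.0650 -0.1300 -0.4080 0.4340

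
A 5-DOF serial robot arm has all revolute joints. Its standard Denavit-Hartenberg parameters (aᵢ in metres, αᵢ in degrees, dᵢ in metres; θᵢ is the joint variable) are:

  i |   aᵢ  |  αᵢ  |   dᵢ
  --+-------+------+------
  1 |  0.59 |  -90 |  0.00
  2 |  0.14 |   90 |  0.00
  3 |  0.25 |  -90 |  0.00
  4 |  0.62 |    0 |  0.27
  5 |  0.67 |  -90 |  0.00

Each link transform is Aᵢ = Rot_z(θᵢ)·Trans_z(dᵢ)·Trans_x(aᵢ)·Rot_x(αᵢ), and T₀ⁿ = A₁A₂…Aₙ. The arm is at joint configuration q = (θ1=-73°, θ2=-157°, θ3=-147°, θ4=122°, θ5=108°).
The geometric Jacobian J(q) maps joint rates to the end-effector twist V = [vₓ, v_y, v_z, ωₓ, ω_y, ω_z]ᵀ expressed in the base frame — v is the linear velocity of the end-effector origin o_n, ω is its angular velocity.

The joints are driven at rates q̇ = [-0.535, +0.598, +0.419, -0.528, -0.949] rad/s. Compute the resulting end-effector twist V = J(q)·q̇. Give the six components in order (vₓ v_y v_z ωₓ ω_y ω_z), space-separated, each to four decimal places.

0.5608 -0.0022 1.2845 1.9251 -0.0146 -1.2350

o_n = [0.0304, 0.0746, 0.2906]
J₁: ẑ×o_n = [-0.0746, 0.0304, 0.0000], ω = ẑ
J2: z=[0.9563, 0.2924, 0.0000] o=[0.1725, -0.5642, 0.0000] → [0.0850, -0.2779, 0.6524, 0.9563, 0.2924, 0.0000]
J3: z=[-0.1142, 0.3737, -0.9205] o=[0.1348, -0.4410, 0.0547] → [0.5627, 0.1231, -0.0199, -0.1142, 0.3737, -0.9205]
J4: z=[-0.9486, 0.2342, 0.2128] o=[0.0610, -0.6654, -0.0272] → [-0.0830, 0.2949, -0.6948, -0.9486, 0.2342, 0.2128]
J5: z=[-0.9486, 0.2342, 0.2128] o=[-0.0381, -0.5037, 0.6219] → [-0.2007, -0.2997, -0.5646, -0.9486, 0.2342, 0.2128]
V = J·q̇ = [0.5608, -0.0022, 1.2845, 1.9251, -0.0146, -1.2350]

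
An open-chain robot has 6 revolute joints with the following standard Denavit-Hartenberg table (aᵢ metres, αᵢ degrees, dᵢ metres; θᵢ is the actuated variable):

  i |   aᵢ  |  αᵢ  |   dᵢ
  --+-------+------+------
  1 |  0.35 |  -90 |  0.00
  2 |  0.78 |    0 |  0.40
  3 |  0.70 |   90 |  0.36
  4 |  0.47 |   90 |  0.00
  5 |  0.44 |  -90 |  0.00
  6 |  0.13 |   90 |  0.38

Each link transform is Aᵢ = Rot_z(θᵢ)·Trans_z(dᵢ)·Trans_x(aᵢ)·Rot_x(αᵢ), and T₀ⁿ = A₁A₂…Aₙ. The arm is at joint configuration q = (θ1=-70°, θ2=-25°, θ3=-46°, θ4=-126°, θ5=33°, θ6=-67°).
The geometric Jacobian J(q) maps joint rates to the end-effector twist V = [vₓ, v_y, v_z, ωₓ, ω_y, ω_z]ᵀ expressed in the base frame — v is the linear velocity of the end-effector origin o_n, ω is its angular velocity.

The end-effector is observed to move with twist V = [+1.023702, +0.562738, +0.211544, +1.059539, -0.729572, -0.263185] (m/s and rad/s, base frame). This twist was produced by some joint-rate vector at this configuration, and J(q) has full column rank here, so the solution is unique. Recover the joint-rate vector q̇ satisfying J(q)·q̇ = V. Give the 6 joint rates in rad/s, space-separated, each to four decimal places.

0.6860 -0.1880 0.8100 -0.9510 0.5230 -0.4160

o_n = [0.4624, -0.4384, 0.7158]
J₁: ẑ×o_n = [0.4384, 0.4624, -0.0000], ω = ẑ
J2: z=[0.9397, 0.3420, 0.0000] o=[0.1197, -0.3289, 0.0000] → [0.2448, -0.6726, -0.2201, 0.9397, 0.3420, 0.0000]
J3: z=[0.9397, 0.3420, 0.0000] o=[0.7374, -0.8564, 0.3296] → [0.1321, -0.3629, 0.4868, 0.9397, 0.3420, 0.0000]
J4: z=[-0.3234, 0.8885, 0.3256] o=[1.1536, -0.9474, 0.9915] → [-0.4107, -0.3142, 0.4496, -0.3234, 0.8885, 0.3256]
J5: z=[0.4623, 0.4485, -0.7649] o=[0.7655, -0.9929, 0.7303] → [0.4177, 0.2386, 0.3923, 0.4623, 0.4485, -0.7649]
J6: z=[0.1785, 0.7979, 0.5757] o=[0.3833, -0.8158, 0.6032] → [-0.1274, 0.0254, 0.0043, 0.1785, 0.7979, 0.5757]
q̇ = J⁺·V = [0.6860, -0.1880, 0.8100, -0.9510, 0.5230, -0.4160]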